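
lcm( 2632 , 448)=21056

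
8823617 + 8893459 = 17717076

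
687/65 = 10+37/65 = 10.57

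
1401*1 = 1401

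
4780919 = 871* 5489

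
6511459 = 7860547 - 1349088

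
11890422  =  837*14206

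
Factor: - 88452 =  - 2^2 * 3^5*7^1*13^1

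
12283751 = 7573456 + 4710295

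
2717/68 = 2717/68= 39.96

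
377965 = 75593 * 5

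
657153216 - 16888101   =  640265115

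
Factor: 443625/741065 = 525/877 = 3^1*5^2 *7^1 * 877^( - 1) 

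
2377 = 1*2377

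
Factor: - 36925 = -5^2 * 7^1 *211^1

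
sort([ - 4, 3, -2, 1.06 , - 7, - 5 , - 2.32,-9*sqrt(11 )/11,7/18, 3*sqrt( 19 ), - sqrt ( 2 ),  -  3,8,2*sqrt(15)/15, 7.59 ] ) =[ - 7, - 5,-4 , - 3, - 9*sqrt( 11)/11, - 2.32, - 2, - sqrt ( 2),7/18,2*sqrt( 15)/15,1.06,  3, 7.59, 8, 3*sqrt(19)]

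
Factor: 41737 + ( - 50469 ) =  - 8732 = - 2^2 * 37^1*59^1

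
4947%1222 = 59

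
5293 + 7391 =12684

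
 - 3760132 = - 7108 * 529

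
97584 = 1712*57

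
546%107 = 11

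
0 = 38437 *0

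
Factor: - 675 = - 3^3*5^2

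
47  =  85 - 38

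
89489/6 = 14914+5/6 = 14914.83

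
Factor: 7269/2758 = 2^ ( - 1 )*3^1 * 7^( - 1)*197^( - 1) * 2423^1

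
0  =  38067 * 0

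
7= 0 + 7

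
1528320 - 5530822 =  - 4002502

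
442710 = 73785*6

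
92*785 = 72220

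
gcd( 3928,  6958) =2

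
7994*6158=49227052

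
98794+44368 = 143162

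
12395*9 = 111555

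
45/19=2 + 7/19 = 2.37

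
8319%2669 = 312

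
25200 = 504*50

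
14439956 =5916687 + 8523269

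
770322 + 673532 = 1443854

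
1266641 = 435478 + 831163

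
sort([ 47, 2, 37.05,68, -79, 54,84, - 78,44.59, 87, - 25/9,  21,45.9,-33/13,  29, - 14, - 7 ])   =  [ - 79, - 78,-14,- 7,  -  25/9,  -  33/13,2, 21,29,37.05 , 44.59,45.9, 47,54,68,84,87] 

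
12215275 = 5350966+6864309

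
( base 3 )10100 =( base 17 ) 55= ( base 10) 90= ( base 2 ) 1011010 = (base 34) 2m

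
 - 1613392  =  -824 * 1958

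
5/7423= 5/7423 = 0.00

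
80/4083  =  80/4083 = 0.02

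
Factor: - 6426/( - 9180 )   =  7/10 = 2^(-1 ) * 5^( - 1 )*7^1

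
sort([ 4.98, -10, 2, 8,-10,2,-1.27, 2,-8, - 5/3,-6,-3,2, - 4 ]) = [-10,- 10, - 8, - 6 ,-4, - 3,-5/3, - 1.27,2, 2, 2, 2, 4.98, 8]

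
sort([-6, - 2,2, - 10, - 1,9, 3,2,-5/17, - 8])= [ - 10,  -  8, - 6, - 2,  -  1, - 5/17, 2, 2,3,9 ] 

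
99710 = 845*118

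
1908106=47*40598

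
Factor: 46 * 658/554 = 2^1*7^1*23^1 *47^1*277^( - 1) = 15134/277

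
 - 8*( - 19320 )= 154560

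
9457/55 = 171+52/55 = 171.95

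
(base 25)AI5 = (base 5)203310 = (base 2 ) 1101000110001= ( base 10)6705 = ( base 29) 7s6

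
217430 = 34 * 6395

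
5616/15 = 374  +  2/5 = 374.40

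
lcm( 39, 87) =1131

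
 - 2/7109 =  - 1+7107/7109 = - 0.00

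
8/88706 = 4/44353 = 0.00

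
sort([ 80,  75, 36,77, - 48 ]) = [-48, 36, 75, 77, 80]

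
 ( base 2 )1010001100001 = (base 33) 4q3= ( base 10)5217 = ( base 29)65q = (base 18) G1F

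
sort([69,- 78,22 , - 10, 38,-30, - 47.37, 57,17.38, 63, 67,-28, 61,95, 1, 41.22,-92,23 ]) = [  -  92, - 78,  -  47.37, - 30, - 28, - 10, 1, 17.38, 22,23, 38, 41.22, 57, 61,63,67, 69,95] 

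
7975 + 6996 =14971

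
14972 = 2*7486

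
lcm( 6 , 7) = 42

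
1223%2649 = 1223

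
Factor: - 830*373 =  - 2^1 * 5^1*83^1 * 373^1 = - 309590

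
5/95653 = 5/95653=0.00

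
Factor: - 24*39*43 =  - 40248 =- 2^3*3^2*13^1*43^1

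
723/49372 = 723/49372 = 0.01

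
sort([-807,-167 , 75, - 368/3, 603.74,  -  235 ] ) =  [- 807, - 235,-167, - 368/3, 75,603.74 ]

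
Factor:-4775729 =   -  7^1*682247^1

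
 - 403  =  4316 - 4719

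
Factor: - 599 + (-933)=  - 1532 = -2^2 * 383^1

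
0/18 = 0 = 0.00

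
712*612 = 435744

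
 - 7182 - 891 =-8073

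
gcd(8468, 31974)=146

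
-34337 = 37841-72178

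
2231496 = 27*82648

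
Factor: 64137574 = 2^1*31^1*1034477^1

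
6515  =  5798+717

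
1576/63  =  25 +1/63 = 25.02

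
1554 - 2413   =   - 859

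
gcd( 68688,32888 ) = 8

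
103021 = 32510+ 70511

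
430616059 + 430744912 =861360971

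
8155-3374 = 4781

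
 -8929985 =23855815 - 32785800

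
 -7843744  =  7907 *( - 992) 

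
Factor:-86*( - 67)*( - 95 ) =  - 547390= - 2^1*5^1*19^1*43^1*67^1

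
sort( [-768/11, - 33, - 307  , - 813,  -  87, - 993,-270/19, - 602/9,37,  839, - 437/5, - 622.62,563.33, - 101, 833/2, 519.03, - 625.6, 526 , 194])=[ - 993, - 813, - 625.6, - 622.62,-307, - 101, - 437/5, - 87, - 768/11, - 602/9, - 33, - 270/19, 37, 194,  833/2, 519.03, 526, 563.33, 839] 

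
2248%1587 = 661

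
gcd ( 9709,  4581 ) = 1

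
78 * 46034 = 3590652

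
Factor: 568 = 2^3*71^1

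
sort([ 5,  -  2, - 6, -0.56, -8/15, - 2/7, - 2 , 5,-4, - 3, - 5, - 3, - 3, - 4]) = [- 6, - 5, - 4, - 4, - 3, - 3,  -  3, - 2,- 2, - 0.56, - 8/15,-2/7, 5, 5]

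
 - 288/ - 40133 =288/40133 = 0.01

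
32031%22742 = 9289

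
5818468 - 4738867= 1079601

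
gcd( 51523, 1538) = 769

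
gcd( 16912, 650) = 2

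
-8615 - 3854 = -12469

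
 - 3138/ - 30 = 104 + 3/5 = 104.60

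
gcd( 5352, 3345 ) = 669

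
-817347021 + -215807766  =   - 1033154787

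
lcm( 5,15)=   15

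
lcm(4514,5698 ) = 347578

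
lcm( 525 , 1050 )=1050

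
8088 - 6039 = 2049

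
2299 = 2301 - 2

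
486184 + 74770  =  560954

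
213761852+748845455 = 962607307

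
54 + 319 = 373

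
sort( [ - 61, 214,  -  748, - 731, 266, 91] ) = [ - 748, -731, - 61, 91, 214 , 266 ] 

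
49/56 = 7/8 = 0.88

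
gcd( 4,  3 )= 1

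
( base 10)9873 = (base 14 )3853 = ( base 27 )dei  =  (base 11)7466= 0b10011010010001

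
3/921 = 1/307 = 0.00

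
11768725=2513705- - 9255020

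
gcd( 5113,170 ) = 1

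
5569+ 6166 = 11735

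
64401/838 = 64401/838 = 76.85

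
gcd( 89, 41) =1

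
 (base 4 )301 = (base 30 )1J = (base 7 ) 100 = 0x31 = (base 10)49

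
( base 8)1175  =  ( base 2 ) 1001111101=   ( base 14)337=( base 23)14G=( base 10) 637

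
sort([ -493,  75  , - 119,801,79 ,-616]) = [-616,-493, - 119,  75,79,801 ] 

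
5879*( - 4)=- 23516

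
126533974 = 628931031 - 502397057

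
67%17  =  16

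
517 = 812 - 295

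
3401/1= 3401 = 3401.00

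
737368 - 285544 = 451824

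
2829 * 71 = 200859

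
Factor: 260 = 2^2*5^1*13^1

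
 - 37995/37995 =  - 1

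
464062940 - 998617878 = -534554938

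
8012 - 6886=1126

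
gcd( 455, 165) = 5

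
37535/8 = 37535/8 = 4691.88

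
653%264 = 125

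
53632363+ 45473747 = 99106110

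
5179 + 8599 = 13778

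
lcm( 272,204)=816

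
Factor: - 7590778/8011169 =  - 2^1 * 13^1*181^1*1613^1 * 8011169^(- 1)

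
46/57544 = 23/28772 =0.00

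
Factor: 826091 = 7^2*23^1* 733^1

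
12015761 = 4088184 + 7927577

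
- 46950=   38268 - 85218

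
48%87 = 48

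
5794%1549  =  1147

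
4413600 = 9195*480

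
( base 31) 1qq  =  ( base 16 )701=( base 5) 24133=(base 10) 1793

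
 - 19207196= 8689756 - 27896952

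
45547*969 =44135043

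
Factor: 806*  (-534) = - 2^2*3^1*13^1 *31^1*89^1 = - 430404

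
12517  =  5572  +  6945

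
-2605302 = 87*(-29946) 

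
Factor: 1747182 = 2^1*3^1*73^1 * 3989^1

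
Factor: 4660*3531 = 16454460 = 2^2*3^1*5^1*11^1*107^1*233^1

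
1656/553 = 1656/553 = 2.99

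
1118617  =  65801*17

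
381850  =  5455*70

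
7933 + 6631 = 14564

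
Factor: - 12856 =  - 2^3*1607^1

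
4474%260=54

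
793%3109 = 793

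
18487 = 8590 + 9897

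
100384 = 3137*32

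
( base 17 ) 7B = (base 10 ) 130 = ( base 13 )A0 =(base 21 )64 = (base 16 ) 82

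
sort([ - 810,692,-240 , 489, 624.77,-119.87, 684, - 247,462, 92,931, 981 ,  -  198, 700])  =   [-810,  -  247, - 240 , - 198,- 119.87, 92, 462, 489, 624.77, 684,692, 700, 931, 981]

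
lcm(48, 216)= 432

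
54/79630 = 27/39815 = 0.00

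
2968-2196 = 772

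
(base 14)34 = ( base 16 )2E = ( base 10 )46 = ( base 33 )1d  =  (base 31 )1f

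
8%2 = 0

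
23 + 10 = 33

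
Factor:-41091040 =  - 2^5*5^1*17^1 * 15107^1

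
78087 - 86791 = - 8704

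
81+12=93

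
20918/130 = 10459/65=   160.91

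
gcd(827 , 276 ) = 1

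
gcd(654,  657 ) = 3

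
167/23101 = 167/23101 = 0.01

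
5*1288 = 6440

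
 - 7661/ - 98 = 78 + 17/98 = 78.17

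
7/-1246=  - 1/178= -  0.01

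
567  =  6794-6227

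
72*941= 67752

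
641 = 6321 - 5680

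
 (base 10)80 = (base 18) 48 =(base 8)120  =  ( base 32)2g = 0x50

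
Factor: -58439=-58439^1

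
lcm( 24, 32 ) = 96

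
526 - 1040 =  - 514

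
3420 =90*38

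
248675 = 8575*29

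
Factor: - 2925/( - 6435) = 5^1*11^(-1)= 5/11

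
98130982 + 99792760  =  197923742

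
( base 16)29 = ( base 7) 56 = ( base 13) 32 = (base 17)27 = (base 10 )41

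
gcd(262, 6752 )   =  2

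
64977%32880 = 32097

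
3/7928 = 3/7928 = 0.00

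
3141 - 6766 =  - 3625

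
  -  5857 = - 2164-3693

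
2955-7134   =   - 4179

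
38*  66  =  2508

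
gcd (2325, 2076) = 3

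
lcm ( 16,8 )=16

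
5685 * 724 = 4115940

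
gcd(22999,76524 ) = 1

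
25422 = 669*38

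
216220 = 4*54055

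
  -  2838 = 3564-6402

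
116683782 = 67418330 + 49265452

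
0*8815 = 0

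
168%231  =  168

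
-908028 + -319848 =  - 1227876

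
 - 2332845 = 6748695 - 9081540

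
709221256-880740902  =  -171519646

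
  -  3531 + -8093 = - 11624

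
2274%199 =85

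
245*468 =114660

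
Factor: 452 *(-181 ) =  - 81812 = -2^2*113^1*181^1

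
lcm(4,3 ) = 12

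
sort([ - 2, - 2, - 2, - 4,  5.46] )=[ - 4, - 2,  -  2 , - 2, 5.46]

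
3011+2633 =5644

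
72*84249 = 6065928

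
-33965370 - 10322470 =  - 44287840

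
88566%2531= 2512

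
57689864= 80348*718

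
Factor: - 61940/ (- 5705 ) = 76/7 = 2^2* 7^( - 1 )* 19^1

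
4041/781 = 5 + 136/781 =5.17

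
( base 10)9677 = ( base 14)3753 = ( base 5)302202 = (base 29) bek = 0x25CD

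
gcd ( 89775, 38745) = 945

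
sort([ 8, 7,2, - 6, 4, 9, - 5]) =[  -  6,  -  5,2,  4,7, 8, 9]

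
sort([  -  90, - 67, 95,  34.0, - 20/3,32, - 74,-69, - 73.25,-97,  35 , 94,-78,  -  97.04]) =[-97.04, - 97,  -  90, - 78, - 74  , - 73.25, - 69, - 67, - 20/3,  32,34.0,35,94,95]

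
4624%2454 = 2170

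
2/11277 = 2/11277 = 0.00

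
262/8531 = 262/8531 = 0.03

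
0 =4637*0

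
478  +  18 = 496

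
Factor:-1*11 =-11 = - 11^1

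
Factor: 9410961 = 3^1*7^1 * 448141^1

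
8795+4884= 13679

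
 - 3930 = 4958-8888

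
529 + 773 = 1302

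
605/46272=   605/46272 = 0.01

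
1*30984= 30984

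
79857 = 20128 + 59729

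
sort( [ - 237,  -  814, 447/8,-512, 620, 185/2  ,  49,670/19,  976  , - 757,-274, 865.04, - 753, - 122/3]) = [-814,-757,-753,- 512,-274, - 237, - 122/3,  670/19,49, 447/8,185/2,620,865.04, 976] 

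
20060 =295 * 68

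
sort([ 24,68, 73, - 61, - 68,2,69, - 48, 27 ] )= [ - 68,  -  61,  -  48 , 2 , 24, 27,68,69,  73 ] 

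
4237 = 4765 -528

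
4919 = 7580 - 2661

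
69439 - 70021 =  - 582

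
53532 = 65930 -12398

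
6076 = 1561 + 4515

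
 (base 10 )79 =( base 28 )2n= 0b1001111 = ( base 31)2h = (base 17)4b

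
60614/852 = 71 + 61/426 = 71.14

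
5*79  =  395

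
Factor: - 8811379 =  - 373^1* 23623^1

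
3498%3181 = 317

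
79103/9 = 8789 + 2/9 = 8789.22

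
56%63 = 56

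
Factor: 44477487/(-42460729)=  - 3^2*4941943^1*42460729^(  -  1)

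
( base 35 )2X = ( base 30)3D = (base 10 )103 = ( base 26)3p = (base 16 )67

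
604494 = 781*774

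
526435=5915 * 89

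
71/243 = 71/243 = 0.29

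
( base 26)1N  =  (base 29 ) 1k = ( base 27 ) 1m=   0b110001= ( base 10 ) 49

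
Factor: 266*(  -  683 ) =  - 181678=- 2^1*7^1*19^1*683^1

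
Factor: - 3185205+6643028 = 401^1*8623^1 = 3457823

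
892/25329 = 892/25329 = 0.04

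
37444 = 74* 506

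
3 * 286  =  858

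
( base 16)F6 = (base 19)CI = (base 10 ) 246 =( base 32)7M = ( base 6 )1050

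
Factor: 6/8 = 3/4 =2^ (  -  2 )*3^1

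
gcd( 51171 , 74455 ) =1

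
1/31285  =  1/31285= 0.00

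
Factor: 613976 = 2^3*11^1  *  6977^1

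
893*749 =668857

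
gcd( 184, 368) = 184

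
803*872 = 700216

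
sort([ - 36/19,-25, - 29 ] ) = [-29, - 25 ,-36/19]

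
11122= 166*67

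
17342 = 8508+8834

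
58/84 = 29/42 = 0.69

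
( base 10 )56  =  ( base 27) 22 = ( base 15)3B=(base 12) 48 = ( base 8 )70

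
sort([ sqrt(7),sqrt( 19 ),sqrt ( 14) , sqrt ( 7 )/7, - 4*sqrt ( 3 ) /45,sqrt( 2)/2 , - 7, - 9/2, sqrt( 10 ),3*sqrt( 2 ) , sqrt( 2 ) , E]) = [  -  7, - 9/2, - 4*sqrt( 3 ) /45, sqrt( 7)/7,sqrt ( 2)/2,sqrt( 2 ),sqrt( 7 ) , E, sqrt( 10),sqrt( 14 ),3 * sqrt( 2), sqrt( 19 )]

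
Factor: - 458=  - 2^1 * 229^1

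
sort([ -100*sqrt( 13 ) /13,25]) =[ - 100 * sqrt(13)/13, 25] 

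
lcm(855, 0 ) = 0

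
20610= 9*2290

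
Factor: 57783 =3^1*11^1*17^1*103^1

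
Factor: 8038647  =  3^2*893183^1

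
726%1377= 726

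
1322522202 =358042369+964479833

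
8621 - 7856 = 765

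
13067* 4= 52268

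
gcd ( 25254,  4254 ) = 6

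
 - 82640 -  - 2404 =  - 80236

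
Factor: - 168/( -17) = 2^3*3^1*7^1*17^( - 1) 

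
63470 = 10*6347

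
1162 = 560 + 602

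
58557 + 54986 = 113543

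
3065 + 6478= 9543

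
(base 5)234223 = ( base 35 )738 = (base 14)3248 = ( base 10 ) 8688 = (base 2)10000111110000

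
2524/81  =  31+ 13/81  =  31.16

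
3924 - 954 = 2970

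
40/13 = 40/13 = 3.08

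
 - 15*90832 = -1362480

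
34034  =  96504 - 62470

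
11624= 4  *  2906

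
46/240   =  23/120  =  0.19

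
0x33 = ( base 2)110011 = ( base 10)51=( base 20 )2b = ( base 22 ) 27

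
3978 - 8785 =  - 4807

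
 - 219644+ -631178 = - 850822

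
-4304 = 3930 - 8234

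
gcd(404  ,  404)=404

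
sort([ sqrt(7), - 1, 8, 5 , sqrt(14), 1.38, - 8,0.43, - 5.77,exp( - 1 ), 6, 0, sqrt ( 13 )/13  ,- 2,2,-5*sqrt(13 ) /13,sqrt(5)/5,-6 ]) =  [ - 8, - 6 ,  -  5.77, - 2, - 5*sqrt( 13) /13 ,-1,0,sqrt(13)/13,exp ( - 1),0.43,sqrt( 5 ) /5,1.38,2,sqrt( 7),sqrt( 14 ),5 , 6,8 ]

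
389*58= 22562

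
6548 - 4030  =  2518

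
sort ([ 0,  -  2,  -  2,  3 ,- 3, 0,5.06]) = [ - 3, - 2, - 2  ,  0,  0,3, 5.06 ] 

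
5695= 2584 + 3111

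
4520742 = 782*5781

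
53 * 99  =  5247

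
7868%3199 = 1470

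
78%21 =15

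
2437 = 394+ 2043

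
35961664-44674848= - 8713184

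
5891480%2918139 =55202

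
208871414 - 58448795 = 150422619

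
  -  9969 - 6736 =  - 16705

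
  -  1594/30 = -797/15  =  - 53.13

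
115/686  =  115/686 = 0.17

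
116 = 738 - 622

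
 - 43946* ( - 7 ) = 307622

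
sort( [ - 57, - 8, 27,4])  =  [ - 57, - 8,4, 27]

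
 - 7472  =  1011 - 8483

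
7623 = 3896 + 3727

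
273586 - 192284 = 81302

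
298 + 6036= 6334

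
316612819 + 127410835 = 444023654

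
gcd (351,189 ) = 27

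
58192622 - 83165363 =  - 24972741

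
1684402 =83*20294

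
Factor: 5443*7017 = 38193531 = 3^1*2339^1*5443^1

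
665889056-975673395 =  - 309784339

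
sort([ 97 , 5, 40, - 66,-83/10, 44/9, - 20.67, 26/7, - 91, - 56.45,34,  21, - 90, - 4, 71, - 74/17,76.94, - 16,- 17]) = [ - 91, - 90, - 66, - 56.45, - 20.67, - 17, - 16, -83/10, - 74/17, - 4,26/7, 44/9, 5, 21, 34,40,71,76.94, 97]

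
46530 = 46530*1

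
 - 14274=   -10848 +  - 3426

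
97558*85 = 8292430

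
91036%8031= 2695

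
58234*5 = 291170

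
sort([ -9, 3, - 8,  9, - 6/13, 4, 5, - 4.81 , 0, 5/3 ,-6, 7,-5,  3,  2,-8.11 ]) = [-9, - 8.11, - 8,-6, - 5,-4.81,  -  6/13,  0,5/3,  2, 3,3,4, 5 , 7, 9 ] 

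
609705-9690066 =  - 9080361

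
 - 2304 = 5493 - 7797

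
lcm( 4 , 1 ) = 4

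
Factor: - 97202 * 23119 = - 2^1 *7^1*53^1*61^1 * 131^1*379^1 =- 2247213038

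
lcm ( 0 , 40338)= 0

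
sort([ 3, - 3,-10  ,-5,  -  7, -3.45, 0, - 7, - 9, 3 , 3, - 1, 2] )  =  [ - 10, - 9,  -  7, - 7, - 5 , - 3.45 , - 3,  -  1,0, 2,3,  3 , 3] 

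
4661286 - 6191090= - 1529804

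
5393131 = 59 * 91409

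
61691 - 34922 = 26769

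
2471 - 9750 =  - 7279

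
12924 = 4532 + 8392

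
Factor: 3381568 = 2^6*52837^1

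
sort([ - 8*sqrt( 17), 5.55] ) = [-8*sqrt(17), 5.55]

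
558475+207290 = 765765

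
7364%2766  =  1832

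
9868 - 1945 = 7923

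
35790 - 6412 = 29378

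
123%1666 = 123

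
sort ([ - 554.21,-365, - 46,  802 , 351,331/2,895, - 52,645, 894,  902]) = [  -  554.21, - 365,-52, - 46,331/2,351, 645, 802,894,895, 902] 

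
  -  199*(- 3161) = 629039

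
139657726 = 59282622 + 80375104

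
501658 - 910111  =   -408453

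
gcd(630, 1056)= 6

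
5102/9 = 566+8/9 = 566.89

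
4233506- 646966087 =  - 642732581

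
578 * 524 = 302872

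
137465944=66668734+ 70797210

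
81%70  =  11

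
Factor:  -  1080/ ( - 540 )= 2^1 = 2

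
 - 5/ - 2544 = 5/2544 = 0.00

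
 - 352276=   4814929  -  5167205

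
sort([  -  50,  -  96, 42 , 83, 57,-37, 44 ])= [  -  96,- 50, - 37, 42, 44,57,83]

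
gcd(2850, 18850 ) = 50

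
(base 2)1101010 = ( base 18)5G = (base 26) 42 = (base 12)8a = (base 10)106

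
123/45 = 2+ 11/15 = 2.73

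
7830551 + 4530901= 12361452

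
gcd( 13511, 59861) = 1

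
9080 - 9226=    - 146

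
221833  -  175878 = 45955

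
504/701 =504/701 =0.72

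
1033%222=145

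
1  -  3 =-2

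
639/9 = 71 = 71.00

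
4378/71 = 4378/71 = 61.66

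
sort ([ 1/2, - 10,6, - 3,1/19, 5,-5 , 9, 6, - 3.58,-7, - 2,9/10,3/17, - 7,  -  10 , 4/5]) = [ - 10,-10, - 7,-7,-5,-3.58,-3, - 2,1/19, 3/17, 1/2, 4/5, 9/10,  5, 6,6, 9] 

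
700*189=132300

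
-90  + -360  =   - 450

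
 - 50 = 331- 381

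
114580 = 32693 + 81887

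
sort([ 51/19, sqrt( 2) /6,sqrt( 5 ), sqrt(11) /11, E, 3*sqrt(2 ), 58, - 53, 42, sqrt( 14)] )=[ - 53, sqrt( 2 ) /6, sqrt( 11)/11  ,  sqrt( 5), 51/19, E, sqrt(14), 3*sqrt(2),  42, 58 ]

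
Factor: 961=31^2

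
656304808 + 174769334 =831074142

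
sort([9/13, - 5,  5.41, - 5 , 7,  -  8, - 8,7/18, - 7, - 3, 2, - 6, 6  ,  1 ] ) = [ - 8,  -  8, - 7, - 6 ,  -  5, - 5, - 3,7/18,9/13, 1, 2, 5.41,6 , 7]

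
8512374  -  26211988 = -17699614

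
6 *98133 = 588798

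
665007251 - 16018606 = 648988645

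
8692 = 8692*1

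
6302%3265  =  3037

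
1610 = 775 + 835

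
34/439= 34/439=0.08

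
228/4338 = 38/723 = 0.05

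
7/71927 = 7/71927 = 0.00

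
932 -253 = 679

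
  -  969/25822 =- 1  +  24853/25822 = - 0.04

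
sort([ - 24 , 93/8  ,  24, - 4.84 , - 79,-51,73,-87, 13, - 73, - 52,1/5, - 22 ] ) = [ - 87,-79, - 73,  -  52, - 51,-24,  -  22, - 4.84, 1/5,93/8, 13, 24, 73]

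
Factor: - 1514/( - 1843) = 2^1*19^( - 1)*97^( - 1 ) * 757^1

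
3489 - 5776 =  - 2287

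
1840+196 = 2036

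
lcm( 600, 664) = 49800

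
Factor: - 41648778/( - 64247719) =2^1 *3^2*43^( - 1) * 53^1*149^1*293^1*1494133^ (  -  1)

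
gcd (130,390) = 130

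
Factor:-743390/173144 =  - 395/92=-  2^(  -  2)*5^1*23^( - 1 ) * 79^1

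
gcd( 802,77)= 1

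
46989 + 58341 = 105330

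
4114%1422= 1270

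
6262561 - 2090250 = 4172311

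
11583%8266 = 3317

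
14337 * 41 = 587817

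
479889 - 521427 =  - 41538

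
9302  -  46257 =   -  36955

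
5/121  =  5/121 =0.04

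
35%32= 3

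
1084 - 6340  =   - 5256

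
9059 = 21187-12128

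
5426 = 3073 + 2353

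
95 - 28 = 67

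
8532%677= 408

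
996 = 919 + 77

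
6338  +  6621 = 12959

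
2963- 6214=-3251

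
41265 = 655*63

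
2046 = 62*33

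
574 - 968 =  - 394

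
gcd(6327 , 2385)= 9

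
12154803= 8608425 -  - 3546378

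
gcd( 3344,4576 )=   176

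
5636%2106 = 1424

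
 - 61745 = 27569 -89314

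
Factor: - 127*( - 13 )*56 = 2^3 * 7^1*13^1*127^1 = 92456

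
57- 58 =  - 1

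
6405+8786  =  15191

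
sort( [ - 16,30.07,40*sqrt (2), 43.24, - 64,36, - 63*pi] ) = [-63*pi,-64,- 16, 30.07, 36 , 43.24 , 40*sqrt(2) ] 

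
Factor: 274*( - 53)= - 2^1*  53^1* 137^1= -  14522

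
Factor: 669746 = 2^1*7^1*11^1 * 4349^1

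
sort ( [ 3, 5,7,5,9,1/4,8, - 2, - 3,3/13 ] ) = [ - 3, - 2,3/13,1/4,3,5 , 5,7, 8,9 ]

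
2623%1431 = 1192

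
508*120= 60960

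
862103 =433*1991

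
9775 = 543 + 9232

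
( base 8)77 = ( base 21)30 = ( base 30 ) 23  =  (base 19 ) 36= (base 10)63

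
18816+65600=84416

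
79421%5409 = 3695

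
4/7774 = 2/3887 = 0.00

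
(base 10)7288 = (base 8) 16170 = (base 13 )3418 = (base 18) 148g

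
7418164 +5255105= 12673269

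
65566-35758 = 29808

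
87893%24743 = 13664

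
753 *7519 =5661807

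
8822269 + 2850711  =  11672980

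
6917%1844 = 1385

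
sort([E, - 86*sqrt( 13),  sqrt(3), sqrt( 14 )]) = [ - 86*  sqrt(  13 ),  sqrt(3 ), E,  sqrt(14)]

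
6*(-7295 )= -43770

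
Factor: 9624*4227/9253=2^3*3^2*19^( - 1) *401^1*487^( - 1) * 1409^1 = 40680648/9253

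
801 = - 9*( - 89 ) 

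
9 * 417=3753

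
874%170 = 24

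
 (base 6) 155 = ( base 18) 3h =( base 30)2b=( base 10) 71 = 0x47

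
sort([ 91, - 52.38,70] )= [-52.38,  70, 91]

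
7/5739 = 7/5739 = 0.00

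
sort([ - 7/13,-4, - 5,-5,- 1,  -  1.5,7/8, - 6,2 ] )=[ - 6,-5, - 5,  -  4, - 1.5,-1, - 7/13 , 7/8,2]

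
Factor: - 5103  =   - 3^6*7^1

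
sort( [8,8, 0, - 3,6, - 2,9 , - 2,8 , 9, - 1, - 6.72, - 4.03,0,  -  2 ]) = [ - 6.72, - 4.03, - 3,-2, - 2, - 2,  -  1,0,0, 6,8 , 8,8,9,9 ] 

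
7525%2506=7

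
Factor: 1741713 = 3^1*79^1*7349^1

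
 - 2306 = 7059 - 9365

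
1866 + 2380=4246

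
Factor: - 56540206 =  - 2^1 * 173^1*163411^1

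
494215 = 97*5095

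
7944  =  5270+2674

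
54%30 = 24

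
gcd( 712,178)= 178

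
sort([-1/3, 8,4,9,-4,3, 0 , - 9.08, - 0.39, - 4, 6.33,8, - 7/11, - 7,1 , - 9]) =[  -  9.08, - 9,-7, - 4, - 4, - 7/11, - 0.39,-1/3 , 0,1,  3, 4,6.33, 8, 8, 9]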